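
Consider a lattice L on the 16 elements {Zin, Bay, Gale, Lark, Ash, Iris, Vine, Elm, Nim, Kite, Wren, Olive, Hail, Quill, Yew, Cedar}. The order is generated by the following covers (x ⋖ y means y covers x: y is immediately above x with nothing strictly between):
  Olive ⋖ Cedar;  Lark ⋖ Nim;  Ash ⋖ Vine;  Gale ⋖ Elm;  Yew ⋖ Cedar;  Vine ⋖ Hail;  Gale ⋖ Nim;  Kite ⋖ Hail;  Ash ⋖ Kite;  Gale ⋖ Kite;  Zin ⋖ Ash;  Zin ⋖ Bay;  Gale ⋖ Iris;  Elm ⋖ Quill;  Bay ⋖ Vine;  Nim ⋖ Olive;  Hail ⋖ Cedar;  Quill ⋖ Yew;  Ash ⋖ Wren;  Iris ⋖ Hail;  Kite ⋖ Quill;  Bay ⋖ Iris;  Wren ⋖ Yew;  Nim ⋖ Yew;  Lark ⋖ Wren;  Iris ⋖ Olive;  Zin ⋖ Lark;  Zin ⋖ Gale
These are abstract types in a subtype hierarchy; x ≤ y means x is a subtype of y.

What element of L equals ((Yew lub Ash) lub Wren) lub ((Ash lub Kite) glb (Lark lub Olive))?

Yew

Yew ∨ Ash = Yew
Yew ∨ Wren = Yew
Ash ∨ Kite = Kite
Lark ∨ Olive = Olive
Kite ∧ Olive = Gale
Yew ∨ Gale = Yew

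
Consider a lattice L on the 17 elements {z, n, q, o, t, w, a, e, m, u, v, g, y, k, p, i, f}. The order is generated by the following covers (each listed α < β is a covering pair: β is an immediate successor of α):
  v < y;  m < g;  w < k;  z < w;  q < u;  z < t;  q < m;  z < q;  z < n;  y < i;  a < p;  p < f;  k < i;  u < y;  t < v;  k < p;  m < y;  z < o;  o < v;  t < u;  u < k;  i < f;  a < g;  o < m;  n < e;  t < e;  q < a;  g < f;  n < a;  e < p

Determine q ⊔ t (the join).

u

Common upper bounds of {q, t}: f, i, k, p, u, y.
The least among these is u.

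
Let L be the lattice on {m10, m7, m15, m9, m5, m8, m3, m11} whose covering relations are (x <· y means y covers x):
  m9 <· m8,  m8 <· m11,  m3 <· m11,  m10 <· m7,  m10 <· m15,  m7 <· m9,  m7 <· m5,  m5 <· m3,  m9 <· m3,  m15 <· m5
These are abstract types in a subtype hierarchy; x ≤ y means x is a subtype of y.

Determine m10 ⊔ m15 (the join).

Common upper bounds of {m10, m15}: m11, m15, m3, m5.
The least among these is m15.

m15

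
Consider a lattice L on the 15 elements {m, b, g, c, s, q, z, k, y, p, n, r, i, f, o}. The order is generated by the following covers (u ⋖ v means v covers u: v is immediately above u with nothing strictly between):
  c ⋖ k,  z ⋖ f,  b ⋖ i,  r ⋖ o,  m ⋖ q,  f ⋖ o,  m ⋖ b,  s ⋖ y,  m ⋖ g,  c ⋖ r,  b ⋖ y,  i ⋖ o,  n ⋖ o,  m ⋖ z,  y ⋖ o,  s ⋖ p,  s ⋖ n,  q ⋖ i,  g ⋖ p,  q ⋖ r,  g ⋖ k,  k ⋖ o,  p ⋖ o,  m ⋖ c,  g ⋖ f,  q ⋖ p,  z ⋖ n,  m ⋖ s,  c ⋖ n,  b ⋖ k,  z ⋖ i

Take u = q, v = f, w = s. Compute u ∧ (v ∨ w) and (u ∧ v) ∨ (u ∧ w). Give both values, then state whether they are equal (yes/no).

v ∨ w = o, so u ∧ (v ∨ w) = q ∧ o = q.
u ∧ v = m and u ∧ w = m, so (u ∧ v) ∨ (u ∧ w) = m ∨ m = m.
Equal: no.

q; m; no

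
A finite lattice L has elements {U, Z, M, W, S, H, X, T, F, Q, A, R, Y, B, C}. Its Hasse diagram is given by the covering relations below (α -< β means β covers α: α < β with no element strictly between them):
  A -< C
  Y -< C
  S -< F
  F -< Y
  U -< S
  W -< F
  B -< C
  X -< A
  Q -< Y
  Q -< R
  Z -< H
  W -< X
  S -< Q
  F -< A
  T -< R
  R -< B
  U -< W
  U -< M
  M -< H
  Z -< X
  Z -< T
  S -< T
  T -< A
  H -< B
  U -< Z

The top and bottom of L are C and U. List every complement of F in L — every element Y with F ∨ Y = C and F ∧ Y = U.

Need Y with F ∨ Y = C and F ∧ Y = U.
Checking each element gives: H, M.

H, M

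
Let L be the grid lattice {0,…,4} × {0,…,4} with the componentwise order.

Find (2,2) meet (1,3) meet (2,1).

In a product of chains, the meet is componentwise min, giving (1,1).

(1,1)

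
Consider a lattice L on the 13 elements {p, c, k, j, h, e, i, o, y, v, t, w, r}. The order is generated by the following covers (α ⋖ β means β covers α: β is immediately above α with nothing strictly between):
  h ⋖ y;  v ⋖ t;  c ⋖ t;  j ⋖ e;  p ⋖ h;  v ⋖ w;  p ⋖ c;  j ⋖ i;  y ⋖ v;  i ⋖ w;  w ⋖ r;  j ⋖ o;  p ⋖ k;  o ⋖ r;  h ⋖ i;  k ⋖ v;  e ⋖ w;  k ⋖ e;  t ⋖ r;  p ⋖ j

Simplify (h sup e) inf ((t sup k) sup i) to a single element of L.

h ∨ e = w
t ∨ k = t
t ∨ i = r
w ∧ r = w

w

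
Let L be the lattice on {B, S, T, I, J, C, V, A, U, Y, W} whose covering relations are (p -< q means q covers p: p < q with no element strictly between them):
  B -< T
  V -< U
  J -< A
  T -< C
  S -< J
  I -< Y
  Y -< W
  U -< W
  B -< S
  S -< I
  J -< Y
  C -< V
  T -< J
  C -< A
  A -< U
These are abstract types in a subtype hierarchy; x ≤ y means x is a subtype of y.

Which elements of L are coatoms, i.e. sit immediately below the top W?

U, Y

The coatoms are exactly the elements covered by W: U, Y.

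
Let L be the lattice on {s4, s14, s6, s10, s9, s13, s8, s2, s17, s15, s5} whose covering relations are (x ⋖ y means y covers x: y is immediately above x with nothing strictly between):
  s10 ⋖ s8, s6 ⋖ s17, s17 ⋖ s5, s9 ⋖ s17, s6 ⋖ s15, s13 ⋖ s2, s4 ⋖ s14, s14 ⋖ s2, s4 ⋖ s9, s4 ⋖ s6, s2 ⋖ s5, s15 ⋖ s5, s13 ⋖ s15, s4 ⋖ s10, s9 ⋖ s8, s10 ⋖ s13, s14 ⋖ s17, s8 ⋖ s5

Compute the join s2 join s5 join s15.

Common upper bounds of {s2, s5, s15}: s5.
The least among these is s5.

s5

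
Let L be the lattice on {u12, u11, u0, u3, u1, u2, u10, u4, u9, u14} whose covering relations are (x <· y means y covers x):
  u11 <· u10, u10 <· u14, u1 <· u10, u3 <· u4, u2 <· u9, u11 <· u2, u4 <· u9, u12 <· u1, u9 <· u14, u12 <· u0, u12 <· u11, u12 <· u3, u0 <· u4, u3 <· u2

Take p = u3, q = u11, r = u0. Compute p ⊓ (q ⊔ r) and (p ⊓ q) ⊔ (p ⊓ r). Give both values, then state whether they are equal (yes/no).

u3; u12; no

q ⊔ r = u9, so p ⊓ (q ⊔ r) = u3 ⊓ u9 = u3.
p ⊓ q = u12 and p ⊓ r = u12, so (p ⊓ q) ⊔ (p ⊓ r) = u12 ⊔ u12 = u12.
Equal: no.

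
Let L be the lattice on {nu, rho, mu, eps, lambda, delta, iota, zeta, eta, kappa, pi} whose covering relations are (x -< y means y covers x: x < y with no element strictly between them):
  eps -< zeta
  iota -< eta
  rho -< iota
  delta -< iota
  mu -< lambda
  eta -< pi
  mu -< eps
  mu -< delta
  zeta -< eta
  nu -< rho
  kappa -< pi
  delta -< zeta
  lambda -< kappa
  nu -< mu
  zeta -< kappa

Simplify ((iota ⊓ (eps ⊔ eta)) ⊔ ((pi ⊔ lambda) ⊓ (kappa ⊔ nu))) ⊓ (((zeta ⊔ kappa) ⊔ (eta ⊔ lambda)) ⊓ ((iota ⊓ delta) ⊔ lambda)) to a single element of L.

kappa

eps ∨ eta = eta
iota ∧ eta = iota
pi ∨ lambda = pi
kappa ∨ nu = kappa
pi ∧ kappa = kappa
iota ∨ kappa = pi
zeta ∨ kappa = kappa
eta ∨ lambda = pi
kappa ∨ pi = pi
iota ∧ delta = delta
delta ∨ lambda = kappa
pi ∧ kappa = kappa
pi ∧ kappa = kappa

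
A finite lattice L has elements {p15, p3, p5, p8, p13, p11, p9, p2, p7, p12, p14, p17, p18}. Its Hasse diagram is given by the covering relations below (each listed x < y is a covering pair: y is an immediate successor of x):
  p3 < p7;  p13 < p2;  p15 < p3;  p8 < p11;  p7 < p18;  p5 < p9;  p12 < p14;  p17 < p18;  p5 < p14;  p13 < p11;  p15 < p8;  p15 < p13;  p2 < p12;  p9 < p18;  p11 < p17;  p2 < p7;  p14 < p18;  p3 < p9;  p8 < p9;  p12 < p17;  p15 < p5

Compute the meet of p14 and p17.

p12

Common lower bounds of {p14, p17}: p12, p13, p15, p2.
The greatest among these is p12.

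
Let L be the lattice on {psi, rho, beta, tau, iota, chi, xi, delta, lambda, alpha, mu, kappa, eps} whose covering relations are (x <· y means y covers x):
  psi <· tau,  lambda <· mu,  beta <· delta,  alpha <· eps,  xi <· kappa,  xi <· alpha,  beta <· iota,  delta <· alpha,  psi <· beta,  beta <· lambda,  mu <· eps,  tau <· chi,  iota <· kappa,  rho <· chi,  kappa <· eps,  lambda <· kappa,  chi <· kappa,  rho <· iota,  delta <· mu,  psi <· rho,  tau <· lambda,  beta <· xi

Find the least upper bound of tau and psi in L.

Common upper bounds of {tau, psi}: chi, eps, kappa, lambda, mu, tau.
The least among these is tau.

tau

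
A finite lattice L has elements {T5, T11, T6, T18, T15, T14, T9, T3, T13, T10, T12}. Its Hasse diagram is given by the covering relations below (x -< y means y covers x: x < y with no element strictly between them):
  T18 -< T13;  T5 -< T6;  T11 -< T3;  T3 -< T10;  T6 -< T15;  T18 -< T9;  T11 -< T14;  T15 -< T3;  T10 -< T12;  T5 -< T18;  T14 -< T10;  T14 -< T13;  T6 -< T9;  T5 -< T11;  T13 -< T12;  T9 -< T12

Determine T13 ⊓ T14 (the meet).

T14

Common lower bounds of {T13, T14}: T11, T14, T5.
The greatest among these is T14.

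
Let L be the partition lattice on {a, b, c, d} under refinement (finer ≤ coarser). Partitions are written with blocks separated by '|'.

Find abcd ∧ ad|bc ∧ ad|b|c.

ad|b|c

The meet (common refinement) of abcd, ad|bc, ad|b|c intersects blocks pairwise, giving ad|b|c.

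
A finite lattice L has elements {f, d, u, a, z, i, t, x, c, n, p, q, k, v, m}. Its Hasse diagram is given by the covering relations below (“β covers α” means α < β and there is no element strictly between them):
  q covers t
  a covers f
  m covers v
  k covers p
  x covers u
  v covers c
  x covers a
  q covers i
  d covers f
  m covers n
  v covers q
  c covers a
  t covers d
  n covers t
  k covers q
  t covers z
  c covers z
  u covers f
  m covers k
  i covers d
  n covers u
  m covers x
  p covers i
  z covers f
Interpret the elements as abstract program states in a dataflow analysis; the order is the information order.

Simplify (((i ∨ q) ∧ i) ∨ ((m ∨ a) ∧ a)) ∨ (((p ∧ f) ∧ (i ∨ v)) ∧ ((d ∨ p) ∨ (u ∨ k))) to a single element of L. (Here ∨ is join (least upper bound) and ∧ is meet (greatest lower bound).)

v

i ∨ q = q
q ∧ i = i
m ∨ a = m
m ∧ a = a
i ∨ a = v
p ∧ f = f
i ∨ v = v
f ∧ v = f
d ∨ p = p
u ∨ k = m
p ∨ m = m
f ∧ m = f
v ∨ f = v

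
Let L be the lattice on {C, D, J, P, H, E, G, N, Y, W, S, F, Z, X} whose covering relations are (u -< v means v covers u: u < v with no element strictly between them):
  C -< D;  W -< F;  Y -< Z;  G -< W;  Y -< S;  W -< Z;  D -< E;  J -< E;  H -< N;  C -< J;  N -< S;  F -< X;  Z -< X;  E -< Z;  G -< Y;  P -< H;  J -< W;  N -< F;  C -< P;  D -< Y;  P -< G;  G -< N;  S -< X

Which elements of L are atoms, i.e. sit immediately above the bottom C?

The atoms are exactly the elements that cover C: D, J, P.

D, J, P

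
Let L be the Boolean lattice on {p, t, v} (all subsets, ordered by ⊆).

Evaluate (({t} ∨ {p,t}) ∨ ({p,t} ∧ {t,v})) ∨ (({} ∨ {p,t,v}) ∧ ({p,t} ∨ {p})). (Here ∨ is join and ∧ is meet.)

{t} ∨ {p,t} = {p,t}
{p,t} ∧ {t,v} = {t}
{p,t} ∨ {t} = {p,t}
{} ∨ {p,t,v} = {p,t,v}
{p,t} ∨ {p} = {p,t}
{p,t,v} ∧ {p,t} = {p,t}
{p,t} ∨ {p,t} = {p,t}

{p,t}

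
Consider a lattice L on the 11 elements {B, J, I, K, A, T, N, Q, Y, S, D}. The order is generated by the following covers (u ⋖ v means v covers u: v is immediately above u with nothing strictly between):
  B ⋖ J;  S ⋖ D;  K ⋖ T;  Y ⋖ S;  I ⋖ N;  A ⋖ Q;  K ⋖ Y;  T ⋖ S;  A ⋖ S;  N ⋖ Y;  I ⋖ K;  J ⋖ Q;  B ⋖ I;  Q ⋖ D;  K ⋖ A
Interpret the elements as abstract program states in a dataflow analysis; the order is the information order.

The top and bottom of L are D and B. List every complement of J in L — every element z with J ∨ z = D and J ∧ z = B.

Need z with J ∨ z = D and J ∧ z = B.
Checking each element gives: N, S, T, Y.

N, S, T, Y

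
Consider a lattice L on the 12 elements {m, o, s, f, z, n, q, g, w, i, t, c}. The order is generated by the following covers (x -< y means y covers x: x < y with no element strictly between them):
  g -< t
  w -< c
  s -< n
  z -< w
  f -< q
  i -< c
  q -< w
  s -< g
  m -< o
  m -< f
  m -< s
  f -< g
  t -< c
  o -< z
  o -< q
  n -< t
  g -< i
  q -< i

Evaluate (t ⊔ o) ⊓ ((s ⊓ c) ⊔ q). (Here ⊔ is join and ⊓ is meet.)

i

t ∨ o = c
s ∧ c = s
s ∨ q = i
c ∧ i = i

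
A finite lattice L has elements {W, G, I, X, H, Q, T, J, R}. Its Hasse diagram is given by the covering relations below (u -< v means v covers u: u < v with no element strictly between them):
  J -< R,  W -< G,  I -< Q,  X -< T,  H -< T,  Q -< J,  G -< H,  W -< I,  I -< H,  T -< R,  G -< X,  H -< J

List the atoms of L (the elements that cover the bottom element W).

G, I

The atoms are exactly the elements that cover W: G, I.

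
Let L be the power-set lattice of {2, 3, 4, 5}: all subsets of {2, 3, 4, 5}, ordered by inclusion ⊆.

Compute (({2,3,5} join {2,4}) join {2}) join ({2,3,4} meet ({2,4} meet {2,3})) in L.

{2,3,5} ∨ {2,4} = {2,3,4,5}
{2,3,4,5} ∨ {2} = {2,3,4,5}
{2,4} ∧ {2,3} = {2}
{2,3,4} ∧ {2} = {2}
{2,3,4,5} ∨ {2} = {2,3,4,5}

{2,3,4,5}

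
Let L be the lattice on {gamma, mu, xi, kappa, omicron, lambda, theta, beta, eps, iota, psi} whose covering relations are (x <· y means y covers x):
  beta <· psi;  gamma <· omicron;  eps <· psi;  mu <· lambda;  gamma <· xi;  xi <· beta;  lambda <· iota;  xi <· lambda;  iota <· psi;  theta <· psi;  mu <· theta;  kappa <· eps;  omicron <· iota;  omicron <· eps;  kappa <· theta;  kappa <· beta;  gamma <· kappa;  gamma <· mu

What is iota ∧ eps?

omicron

Common lower bounds of {iota, eps}: gamma, omicron.
The greatest among these is omicron.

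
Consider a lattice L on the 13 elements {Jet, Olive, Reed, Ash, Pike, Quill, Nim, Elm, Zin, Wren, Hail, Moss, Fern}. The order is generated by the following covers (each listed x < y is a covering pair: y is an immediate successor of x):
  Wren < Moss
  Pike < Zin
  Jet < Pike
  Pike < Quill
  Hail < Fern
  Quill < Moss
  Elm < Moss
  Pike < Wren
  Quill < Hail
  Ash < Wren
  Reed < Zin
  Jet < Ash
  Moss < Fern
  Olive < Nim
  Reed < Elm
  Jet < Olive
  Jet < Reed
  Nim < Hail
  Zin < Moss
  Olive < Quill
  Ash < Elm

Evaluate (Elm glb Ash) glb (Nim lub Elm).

Ash

Elm ∧ Ash = Ash
Nim ∨ Elm = Fern
Ash ∧ Fern = Ash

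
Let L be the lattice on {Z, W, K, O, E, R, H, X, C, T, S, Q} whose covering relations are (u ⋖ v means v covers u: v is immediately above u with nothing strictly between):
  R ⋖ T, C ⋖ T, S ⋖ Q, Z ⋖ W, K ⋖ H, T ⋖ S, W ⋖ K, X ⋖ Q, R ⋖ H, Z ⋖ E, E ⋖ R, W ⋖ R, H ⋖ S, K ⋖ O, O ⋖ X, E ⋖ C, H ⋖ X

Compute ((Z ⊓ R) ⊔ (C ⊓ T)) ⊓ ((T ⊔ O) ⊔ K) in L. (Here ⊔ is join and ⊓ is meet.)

Z ∧ R = Z
C ∧ T = C
Z ∨ C = C
T ∨ O = Q
Q ∨ K = Q
C ∧ Q = C

C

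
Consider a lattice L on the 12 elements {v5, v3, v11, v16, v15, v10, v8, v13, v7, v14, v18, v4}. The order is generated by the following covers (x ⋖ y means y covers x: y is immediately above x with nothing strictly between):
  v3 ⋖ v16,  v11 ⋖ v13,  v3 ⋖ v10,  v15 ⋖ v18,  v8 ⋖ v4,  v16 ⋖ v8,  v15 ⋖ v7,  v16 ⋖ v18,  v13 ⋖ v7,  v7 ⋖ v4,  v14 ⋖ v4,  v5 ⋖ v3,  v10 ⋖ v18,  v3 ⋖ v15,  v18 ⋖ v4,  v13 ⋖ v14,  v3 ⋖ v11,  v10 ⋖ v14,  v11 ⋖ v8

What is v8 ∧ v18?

Common lower bounds of {v8, v18}: v16, v3, v5.
The greatest among these is v16.

v16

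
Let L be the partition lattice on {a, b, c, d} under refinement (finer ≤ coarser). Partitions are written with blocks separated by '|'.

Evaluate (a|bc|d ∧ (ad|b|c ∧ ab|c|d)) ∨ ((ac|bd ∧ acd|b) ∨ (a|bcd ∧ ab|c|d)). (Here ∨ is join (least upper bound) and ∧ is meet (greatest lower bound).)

ac|b|d

ad|b|c ∧ ab|c|d = a|b|c|d
a|bc|d ∧ a|b|c|d = a|b|c|d
ac|bd ∧ acd|b = ac|b|d
a|bcd ∧ ab|c|d = a|b|c|d
ac|b|d ∨ a|b|c|d = ac|b|d
a|b|c|d ∨ ac|b|d = ac|b|d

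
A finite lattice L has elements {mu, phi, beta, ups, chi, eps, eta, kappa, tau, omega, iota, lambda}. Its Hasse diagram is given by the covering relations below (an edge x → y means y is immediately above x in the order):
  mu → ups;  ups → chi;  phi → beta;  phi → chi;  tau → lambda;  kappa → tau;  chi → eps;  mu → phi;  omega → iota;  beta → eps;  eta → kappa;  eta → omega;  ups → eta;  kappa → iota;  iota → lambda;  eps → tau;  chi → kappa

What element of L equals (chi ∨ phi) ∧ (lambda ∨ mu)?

chi

chi ∨ phi = chi
lambda ∨ mu = lambda
chi ∧ lambda = chi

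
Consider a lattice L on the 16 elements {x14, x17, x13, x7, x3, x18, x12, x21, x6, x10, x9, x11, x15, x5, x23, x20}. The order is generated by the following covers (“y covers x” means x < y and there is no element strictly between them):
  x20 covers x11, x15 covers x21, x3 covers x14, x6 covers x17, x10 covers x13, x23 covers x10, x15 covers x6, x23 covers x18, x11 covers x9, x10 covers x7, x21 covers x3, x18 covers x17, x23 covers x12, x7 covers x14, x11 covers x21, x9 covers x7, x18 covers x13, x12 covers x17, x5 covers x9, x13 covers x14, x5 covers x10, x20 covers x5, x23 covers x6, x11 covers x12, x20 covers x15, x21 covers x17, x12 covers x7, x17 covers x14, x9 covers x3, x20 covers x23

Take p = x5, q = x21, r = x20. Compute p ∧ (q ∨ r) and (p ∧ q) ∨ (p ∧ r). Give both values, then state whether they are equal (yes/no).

x5; x5; yes

q ∨ r = x20, so p ∧ (q ∨ r) = x5 ∧ x20 = x5.
p ∧ q = x3 and p ∧ r = x5, so (p ∧ q) ∨ (p ∧ r) = x3 ∨ x5 = x5.
Equal: yes.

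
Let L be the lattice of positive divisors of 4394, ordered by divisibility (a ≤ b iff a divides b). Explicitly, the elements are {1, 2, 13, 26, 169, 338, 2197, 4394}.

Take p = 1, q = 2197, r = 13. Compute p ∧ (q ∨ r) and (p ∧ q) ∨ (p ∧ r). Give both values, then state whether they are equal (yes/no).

1; 1; yes

q ∨ r = 2197, so p ∧ (q ∨ r) = 1 ∧ 2197 = 1.
p ∧ q = 1 and p ∧ r = 1, so (p ∧ q) ∨ (p ∧ r) = 1 ∨ 1 = 1.
Equal: yes.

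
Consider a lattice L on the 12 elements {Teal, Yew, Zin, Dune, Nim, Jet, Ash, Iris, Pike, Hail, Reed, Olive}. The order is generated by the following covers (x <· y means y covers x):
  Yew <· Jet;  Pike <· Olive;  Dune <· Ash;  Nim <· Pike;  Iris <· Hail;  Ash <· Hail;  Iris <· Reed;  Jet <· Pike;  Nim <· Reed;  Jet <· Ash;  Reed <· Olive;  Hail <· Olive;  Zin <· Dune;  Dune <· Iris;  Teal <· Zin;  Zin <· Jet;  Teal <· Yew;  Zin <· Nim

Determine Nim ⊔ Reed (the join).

Common upper bounds of {Nim, Reed}: Olive, Reed.
The least among these is Reed.

Reed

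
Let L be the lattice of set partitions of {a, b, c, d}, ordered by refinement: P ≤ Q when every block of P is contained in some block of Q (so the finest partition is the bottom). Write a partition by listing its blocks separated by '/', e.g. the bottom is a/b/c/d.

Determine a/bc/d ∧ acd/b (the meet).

a/b/c/d

Common lower bounds of {a/bc/d, acd/b}: a/b/c/d.
The greatest among these is a/b/c/d.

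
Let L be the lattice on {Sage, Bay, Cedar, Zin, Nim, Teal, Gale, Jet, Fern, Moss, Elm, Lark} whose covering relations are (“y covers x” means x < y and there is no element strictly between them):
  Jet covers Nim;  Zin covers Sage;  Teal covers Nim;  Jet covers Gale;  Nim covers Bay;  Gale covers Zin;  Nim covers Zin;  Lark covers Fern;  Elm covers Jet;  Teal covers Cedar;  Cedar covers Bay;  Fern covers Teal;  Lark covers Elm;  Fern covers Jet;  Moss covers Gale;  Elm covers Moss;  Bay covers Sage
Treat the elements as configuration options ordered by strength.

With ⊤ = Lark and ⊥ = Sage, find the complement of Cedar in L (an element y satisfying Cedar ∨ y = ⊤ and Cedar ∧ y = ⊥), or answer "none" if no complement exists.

Moss

Need y with Cedar ∨ y = Lark and Cedar ∧ y = Sage.
Checking each element gives: Moss.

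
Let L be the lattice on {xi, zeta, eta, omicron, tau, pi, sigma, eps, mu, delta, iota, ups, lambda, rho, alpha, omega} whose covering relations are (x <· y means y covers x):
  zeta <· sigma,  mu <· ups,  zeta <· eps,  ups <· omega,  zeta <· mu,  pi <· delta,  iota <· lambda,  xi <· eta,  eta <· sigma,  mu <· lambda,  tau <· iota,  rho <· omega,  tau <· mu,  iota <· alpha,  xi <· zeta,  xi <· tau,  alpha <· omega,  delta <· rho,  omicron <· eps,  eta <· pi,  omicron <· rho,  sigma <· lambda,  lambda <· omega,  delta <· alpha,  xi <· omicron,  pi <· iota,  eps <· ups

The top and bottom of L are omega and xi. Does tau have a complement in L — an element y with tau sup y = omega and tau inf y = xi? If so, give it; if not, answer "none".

Need y with tau ∨ y = omega and tau ∧ y = xi.
Checking each element gives: rho.

rho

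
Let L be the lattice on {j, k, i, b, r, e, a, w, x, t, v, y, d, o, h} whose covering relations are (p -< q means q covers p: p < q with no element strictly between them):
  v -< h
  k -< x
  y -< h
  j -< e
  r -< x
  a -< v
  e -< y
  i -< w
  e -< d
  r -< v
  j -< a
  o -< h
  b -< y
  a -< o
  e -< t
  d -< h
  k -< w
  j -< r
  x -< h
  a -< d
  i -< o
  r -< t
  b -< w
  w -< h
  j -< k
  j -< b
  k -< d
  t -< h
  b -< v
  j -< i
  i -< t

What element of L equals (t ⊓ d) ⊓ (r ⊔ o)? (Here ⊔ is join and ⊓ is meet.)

e

t ∧ d = e
r ∨ o = h
e ∧ h = e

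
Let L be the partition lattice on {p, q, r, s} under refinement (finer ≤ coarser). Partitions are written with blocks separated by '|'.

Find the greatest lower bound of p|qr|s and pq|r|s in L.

p|q|r|s

Common lower bounds of {p|qr|s, pq|r|s}: p|q|r|s.
The greatest among these is p|q|r|s.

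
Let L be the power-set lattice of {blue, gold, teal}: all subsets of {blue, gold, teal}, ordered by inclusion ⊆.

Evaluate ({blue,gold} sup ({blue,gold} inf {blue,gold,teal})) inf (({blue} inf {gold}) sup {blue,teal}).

{blue}

{blue,gold} ∧ {blue,gold,teal} = {blue,gold}
{blue,gold} ∨ {blue,gold} = {blue,gold}
{blue} ∧ {gold} = ∅
∅ ∨ {blue,teal} = {blue,teal}
{blue,gold} ∧ {blue,teal} = {blue}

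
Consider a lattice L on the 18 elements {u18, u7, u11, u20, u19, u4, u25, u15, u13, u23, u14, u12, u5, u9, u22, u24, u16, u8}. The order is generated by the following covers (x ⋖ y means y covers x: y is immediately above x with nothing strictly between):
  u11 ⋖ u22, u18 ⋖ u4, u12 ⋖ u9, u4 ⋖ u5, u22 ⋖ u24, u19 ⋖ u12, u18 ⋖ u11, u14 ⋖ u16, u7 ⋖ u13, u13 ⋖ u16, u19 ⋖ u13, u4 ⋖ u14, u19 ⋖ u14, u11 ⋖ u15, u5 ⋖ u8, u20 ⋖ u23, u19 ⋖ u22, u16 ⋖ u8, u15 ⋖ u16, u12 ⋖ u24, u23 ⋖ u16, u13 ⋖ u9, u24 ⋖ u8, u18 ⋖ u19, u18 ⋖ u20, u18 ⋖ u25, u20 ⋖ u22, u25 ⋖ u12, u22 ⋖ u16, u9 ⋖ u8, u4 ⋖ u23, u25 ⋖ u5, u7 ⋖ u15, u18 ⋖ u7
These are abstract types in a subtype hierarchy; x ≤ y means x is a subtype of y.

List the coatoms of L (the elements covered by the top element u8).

The coatoms are exactly the elements covered by u8: u16, u24, u5, u9.

u16, u24, u5, u9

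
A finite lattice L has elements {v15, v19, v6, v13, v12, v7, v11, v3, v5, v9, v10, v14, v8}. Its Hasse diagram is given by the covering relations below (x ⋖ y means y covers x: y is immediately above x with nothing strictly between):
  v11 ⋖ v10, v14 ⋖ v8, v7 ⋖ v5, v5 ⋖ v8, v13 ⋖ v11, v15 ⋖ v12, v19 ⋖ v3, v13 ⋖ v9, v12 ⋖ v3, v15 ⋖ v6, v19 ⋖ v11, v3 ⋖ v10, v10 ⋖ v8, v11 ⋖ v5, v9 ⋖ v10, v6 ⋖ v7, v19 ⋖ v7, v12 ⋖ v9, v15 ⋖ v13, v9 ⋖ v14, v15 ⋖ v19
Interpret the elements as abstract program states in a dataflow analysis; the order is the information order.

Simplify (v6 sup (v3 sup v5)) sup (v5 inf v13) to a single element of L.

v3 ∨ v5 = v8
v6 ∨ v8 = v8
v5 ∧ v13 = v13
v8 ∨ v13 = v8

v8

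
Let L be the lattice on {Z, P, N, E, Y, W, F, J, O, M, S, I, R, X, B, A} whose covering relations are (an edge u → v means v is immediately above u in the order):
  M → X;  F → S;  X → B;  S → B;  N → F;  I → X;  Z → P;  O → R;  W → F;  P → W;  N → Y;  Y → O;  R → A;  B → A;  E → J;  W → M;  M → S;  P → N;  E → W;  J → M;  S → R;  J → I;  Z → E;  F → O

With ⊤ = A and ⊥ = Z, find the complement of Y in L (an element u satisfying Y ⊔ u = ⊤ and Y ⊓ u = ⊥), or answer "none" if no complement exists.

Need u with Y ∨ u = A and Y ∧ u = Z.
Checking each element gives: I.

I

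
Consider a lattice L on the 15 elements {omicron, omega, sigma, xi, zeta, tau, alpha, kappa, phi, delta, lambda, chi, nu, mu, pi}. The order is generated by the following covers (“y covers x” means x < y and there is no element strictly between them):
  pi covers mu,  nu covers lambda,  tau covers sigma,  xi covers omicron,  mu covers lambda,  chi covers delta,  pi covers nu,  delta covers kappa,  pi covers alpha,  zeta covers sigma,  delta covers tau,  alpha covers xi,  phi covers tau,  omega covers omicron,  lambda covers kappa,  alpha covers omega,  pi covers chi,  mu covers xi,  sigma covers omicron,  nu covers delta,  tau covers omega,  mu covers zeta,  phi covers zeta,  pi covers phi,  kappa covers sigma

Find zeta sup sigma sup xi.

mu

Common upper bounds of {zeta, sigma, xi}: mu, pi.
The least among these is mu.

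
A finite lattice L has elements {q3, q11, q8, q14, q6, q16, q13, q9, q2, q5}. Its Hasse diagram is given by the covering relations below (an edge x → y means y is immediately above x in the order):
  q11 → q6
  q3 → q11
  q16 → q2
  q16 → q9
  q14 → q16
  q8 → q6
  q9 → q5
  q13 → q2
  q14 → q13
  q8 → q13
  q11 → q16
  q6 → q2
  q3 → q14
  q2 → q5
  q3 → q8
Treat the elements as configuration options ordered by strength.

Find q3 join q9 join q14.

Common upper bounds of {q3, q9, q14}: q5, q9.
The least among these is q9.

q9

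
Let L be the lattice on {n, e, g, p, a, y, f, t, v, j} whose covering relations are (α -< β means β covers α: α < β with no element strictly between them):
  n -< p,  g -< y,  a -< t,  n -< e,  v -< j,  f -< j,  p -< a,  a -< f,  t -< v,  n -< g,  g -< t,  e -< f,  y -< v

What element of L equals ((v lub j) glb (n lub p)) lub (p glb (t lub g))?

p

v ∨ j = j
n ∨ p = p
j ∧ p = p
t ∨ g = t
p ∧ t = p
p ∨ p = p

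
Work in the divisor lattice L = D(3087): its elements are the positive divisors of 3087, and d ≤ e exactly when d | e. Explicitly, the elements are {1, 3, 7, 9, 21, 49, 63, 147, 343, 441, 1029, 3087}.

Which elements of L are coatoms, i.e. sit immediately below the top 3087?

1029, 441

The coatoms are exactly the elements covered by 3087: 1029, 441.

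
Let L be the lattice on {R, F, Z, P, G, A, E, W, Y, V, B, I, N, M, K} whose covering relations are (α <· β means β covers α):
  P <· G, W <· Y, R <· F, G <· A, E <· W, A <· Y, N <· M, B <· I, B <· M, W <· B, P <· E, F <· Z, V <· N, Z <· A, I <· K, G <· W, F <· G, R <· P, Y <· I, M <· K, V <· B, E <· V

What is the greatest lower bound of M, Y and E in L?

E

Common lower bounds of {M, Y, E}: E, P, R.
The greatest among these is E.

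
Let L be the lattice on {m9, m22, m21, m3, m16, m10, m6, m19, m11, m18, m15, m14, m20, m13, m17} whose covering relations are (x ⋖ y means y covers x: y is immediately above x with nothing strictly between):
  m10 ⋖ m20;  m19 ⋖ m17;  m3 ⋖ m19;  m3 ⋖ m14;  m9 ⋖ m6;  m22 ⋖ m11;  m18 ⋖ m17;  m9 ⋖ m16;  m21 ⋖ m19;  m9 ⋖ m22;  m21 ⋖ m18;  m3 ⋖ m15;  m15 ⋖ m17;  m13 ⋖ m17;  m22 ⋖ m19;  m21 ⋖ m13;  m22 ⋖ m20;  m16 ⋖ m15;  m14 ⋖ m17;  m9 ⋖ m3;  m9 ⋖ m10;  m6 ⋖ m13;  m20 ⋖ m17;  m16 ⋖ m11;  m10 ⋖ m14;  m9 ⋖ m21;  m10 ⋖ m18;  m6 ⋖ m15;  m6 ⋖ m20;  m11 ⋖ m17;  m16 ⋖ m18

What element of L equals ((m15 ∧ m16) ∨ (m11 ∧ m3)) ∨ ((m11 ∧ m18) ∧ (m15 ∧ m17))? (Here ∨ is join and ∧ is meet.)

m16

m15 ∧ m16 = m16
m11 ∧ m3 = m9
m16 ∨ m9 = m16
m11 ∧ m18 = m16
m15 ∧ m17 = m15
m16 ∧ m15 = m16
m16 ∨ m16 = m16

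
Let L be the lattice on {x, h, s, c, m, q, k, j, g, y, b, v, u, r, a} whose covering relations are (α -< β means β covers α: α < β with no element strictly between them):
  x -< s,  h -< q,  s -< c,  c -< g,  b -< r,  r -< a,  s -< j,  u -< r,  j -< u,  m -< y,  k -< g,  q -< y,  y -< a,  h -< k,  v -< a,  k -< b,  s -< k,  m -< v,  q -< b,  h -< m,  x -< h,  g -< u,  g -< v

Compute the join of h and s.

Common upper bounds of {h, s}: a, b, g, k, r, u, v.
The least among these is k.

k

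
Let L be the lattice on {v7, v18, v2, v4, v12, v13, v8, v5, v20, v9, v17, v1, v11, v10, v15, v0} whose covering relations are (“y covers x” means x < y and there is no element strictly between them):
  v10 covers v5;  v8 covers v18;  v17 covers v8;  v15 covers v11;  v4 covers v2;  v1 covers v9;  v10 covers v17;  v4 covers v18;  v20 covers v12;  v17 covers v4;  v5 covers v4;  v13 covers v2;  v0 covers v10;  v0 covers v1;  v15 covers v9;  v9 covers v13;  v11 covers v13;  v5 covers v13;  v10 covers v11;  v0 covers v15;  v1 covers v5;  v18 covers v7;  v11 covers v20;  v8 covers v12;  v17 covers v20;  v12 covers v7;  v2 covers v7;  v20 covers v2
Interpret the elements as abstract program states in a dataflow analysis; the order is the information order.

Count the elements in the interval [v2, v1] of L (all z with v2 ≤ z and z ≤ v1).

The interval [v2, v1] = {v1, v13, v2, v4, v5, v9}, which has 6 elements.

6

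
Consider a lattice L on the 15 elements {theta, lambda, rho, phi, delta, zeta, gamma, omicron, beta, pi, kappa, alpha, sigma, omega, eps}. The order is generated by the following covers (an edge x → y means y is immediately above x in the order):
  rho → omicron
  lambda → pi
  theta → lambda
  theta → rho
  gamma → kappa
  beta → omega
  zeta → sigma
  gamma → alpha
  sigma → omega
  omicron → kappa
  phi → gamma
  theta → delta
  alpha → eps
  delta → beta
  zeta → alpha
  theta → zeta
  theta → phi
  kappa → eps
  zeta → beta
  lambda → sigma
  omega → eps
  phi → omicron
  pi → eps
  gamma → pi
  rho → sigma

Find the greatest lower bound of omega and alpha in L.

zeta

Common lower bounds of {omega, alpha}: theta, zeta.
The greatest among these is zeta.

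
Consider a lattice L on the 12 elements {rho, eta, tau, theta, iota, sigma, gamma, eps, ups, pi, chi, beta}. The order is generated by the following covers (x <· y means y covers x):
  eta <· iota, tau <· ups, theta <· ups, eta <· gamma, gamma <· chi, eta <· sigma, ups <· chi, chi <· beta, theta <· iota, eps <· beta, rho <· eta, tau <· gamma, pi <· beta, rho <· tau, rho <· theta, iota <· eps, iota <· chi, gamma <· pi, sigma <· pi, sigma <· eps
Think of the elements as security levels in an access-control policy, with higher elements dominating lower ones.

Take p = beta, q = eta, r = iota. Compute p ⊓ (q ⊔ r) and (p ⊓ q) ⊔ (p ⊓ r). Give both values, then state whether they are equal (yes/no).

iota; iota; yes

q ⊔ r = iota, so p ⊓ (q ⊔ r) = beta ⊓ iota = iota.
p ⊓ q = eta and p ⊓ r = iota, so (p ⊓ q) ⊔ (p ⊓ r) = eta ⊔ iota = iota.
Equal: yes.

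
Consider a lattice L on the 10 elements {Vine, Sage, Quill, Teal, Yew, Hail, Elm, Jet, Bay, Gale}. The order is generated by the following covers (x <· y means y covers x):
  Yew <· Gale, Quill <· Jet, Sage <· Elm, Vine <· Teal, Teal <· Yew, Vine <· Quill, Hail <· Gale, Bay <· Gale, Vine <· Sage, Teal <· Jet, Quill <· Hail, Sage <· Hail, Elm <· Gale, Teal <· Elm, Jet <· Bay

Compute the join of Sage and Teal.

Elm

Common upper bounds of {Sage, Teal}: Elm, Gale.
The least among these is Elm.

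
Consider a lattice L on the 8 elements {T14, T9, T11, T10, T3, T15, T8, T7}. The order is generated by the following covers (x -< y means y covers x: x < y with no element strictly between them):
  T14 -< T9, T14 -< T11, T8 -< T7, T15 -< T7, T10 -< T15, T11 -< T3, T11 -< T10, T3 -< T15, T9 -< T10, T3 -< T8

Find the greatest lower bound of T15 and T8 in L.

T3

Common lower bounds of {T15, T8}: T11, T14, T3.
The greatest among these is T3.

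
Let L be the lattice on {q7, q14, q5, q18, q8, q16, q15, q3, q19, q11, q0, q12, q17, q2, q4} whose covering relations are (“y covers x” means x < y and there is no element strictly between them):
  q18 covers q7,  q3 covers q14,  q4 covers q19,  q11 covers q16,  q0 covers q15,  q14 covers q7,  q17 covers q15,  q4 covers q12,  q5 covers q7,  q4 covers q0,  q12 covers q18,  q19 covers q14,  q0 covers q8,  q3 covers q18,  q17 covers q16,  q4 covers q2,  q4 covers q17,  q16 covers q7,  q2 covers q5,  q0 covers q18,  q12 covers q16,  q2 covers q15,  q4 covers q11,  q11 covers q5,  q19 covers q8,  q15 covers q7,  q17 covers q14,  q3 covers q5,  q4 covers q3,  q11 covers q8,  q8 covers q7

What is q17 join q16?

q17

Common upper bounds of {q17, q16}: q17, q4.
The least among these is q17.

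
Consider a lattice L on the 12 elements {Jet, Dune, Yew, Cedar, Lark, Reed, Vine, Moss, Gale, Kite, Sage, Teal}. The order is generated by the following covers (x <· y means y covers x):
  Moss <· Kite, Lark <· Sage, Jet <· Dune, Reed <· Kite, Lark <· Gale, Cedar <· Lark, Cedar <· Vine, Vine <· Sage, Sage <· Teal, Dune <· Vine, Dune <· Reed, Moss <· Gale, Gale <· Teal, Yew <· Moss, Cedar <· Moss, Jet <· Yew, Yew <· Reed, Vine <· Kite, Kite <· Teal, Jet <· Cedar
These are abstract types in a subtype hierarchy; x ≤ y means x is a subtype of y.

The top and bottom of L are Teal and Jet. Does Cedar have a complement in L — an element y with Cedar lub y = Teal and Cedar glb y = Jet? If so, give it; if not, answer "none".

For every candidate y, either Cedar ∨ y ≠ Teal or Cedar ∧ y ≠ Jet; no complement exists.

none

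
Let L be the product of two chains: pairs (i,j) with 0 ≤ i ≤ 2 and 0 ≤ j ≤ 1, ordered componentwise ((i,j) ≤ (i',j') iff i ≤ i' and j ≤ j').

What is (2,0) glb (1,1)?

Common lower bounds of {(2,0), (1,1)}: (0,0), (1,0).
The greatest among these is (1,0).

(1,0)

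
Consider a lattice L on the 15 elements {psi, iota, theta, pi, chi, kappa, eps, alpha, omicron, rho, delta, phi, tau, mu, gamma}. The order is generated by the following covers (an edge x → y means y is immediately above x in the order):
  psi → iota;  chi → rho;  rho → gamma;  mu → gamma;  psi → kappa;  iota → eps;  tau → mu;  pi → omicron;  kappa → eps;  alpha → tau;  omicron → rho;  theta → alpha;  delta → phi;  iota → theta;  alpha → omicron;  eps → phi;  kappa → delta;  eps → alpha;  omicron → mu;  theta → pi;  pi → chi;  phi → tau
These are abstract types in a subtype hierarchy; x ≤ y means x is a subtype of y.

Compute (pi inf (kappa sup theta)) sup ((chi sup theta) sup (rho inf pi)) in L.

chi

kappa ∨ theta = alpha
pi ∧ alpha = theta
chi ∨ theta = chi
rho ∧ pi = pi
chi ∨ pi = chi
theta ∨ chi = chi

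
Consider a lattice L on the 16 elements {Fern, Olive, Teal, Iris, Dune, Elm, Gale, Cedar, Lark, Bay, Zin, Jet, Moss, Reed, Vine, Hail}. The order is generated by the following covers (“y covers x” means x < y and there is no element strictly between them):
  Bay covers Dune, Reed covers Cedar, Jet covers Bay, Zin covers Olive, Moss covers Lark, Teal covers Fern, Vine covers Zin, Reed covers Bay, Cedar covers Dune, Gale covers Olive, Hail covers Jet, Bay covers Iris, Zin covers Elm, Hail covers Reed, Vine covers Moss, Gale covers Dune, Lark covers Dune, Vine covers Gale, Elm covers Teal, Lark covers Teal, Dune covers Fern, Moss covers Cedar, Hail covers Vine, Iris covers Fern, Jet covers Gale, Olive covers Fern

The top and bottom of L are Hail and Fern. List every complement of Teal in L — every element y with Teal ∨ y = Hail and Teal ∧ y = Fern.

Need y with Teal ∨ y = Hail and Teal ∧ y = Fern.
Checking each element gives: Bay, Iris, Jet, Reed.

Bay, Iris, Jet, Reed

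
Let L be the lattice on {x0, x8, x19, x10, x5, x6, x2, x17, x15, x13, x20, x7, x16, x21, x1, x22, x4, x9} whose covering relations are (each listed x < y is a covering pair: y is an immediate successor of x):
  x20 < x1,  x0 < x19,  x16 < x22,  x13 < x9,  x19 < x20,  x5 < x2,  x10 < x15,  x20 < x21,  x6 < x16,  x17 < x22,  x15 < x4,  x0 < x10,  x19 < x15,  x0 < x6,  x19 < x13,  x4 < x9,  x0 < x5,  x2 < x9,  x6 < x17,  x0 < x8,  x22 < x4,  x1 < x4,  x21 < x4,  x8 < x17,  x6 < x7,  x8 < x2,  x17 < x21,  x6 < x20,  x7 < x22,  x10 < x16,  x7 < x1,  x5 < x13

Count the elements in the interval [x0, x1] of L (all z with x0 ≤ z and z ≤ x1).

6

The interval [x0, x1] = {x0, x1, x19, x20, x6, x7}, which has 6 elements.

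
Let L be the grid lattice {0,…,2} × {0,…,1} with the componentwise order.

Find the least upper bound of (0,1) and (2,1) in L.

Common upper bounds of {(0,1), (2,1)}: (2,1).
The least among these is (2,1).

(2,1)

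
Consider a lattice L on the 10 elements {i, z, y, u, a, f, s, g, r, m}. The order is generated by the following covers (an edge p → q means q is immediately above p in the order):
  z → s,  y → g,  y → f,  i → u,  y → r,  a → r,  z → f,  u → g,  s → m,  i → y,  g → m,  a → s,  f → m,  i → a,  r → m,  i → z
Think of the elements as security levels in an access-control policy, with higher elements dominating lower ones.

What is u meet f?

i

Common lower bounds of {u, f}: i.
The greatest among these is i.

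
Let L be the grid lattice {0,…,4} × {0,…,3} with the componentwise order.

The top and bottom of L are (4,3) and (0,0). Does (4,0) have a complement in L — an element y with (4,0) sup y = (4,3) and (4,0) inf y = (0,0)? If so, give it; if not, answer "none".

(0,3)

Need y with (4,0) ∨ y = (4,3) and (4,0) ∧ y = (0,0).
Checking each element gives: (0,3).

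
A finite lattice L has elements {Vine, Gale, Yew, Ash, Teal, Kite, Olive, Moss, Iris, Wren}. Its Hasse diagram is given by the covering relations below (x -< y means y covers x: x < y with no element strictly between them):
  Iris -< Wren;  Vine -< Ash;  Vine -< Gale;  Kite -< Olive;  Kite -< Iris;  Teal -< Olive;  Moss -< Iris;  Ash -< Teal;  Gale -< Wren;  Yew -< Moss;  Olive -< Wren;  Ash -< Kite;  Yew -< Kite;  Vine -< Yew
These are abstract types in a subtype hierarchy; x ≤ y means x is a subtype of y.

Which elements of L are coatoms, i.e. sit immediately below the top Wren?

The coatoms are exactly the elements covered by Wren: Gale, Iris, Olive.

Gale, Iris, Olive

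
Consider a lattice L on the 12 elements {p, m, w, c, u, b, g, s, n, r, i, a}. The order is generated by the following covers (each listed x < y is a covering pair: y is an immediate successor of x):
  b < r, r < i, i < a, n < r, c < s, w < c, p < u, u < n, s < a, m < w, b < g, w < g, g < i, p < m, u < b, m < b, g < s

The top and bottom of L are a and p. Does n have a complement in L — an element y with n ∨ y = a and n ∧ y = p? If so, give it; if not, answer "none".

c

Need y with n ∨ y = a and n ∧ y = p.
Checking each element gives: c.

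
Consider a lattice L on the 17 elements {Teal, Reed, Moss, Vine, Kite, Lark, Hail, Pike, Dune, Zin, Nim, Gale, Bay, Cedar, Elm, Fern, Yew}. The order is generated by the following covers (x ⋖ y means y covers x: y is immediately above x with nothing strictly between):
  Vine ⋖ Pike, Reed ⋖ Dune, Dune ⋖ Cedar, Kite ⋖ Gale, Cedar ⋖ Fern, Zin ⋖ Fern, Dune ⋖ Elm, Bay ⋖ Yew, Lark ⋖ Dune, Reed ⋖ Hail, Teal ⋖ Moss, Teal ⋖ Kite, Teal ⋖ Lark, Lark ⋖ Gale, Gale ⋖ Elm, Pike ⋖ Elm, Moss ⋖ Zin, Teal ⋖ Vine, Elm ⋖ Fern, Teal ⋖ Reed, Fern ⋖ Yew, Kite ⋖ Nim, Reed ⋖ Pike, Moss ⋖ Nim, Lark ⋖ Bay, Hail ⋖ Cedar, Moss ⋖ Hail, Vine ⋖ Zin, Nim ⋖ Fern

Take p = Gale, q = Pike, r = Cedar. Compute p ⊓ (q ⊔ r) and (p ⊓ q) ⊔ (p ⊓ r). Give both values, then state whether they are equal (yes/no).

Gale; Lark; no

q ⊔ r = Fern, so p ⊓ (q ⊔ r) = Gale ⊓ Fern = Gale.
p ⊓ q = Teal and p ⊓ r = Lark, so (p ⊓ q) ⊔ (p ⊓ r) = Teal ⊔ Lark = Lark.
Equal: no.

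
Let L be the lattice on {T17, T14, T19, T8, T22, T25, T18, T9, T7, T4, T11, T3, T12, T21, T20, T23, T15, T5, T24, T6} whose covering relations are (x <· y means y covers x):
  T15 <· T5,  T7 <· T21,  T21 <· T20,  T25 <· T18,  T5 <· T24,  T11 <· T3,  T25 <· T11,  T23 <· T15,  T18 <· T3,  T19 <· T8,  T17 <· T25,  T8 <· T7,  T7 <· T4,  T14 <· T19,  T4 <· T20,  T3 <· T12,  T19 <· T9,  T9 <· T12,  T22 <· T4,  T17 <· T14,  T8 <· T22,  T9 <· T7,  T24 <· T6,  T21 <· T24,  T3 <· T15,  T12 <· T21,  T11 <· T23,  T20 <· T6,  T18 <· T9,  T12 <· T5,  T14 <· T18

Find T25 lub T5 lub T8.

T24

Common upper bounds of {T25, T5, T8}: T24, T6.
The least among these is T24.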